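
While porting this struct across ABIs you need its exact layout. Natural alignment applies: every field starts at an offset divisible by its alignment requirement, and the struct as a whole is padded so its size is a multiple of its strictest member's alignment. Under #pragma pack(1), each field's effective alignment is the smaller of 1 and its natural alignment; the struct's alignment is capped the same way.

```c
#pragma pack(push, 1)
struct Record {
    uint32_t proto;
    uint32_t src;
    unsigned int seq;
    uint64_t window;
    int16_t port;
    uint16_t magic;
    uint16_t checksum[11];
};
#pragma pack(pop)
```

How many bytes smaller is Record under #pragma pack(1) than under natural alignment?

natural layout:
  0..4  proto  (4B, 4-aligned)
  4..8  src  (4B, 4-aligned)
  8..12  seq  (4B, 4-aligned)
  12..16  -- padding (4B)
  16..24  window  (8B, 8-aligned)
  24..26  port  (2B, 2-aligned)
  26..28  magic  (2B, 2-aligned)
  28..50  checksum  (22B, 2-aligned)
  50..56  -- tail padding (6B)
  sizeof = 56, alignof = 8
packed(1) layout:
  0..4  proto  (4B, 1-aligned)
  4..8  src  (4B, 1-aligned)
  8..12  seq  (4B, 1-aligned)
  12..20  window  (8B, 1-aligned)
  20..22  port  (2B, 1-aligned)
  22..24  magic  (2B, 1-aligned)
  24..46  checksum  (22B, 1-aligned)
  sizeof = 46, alignof = 1
56 − 46 = 10

10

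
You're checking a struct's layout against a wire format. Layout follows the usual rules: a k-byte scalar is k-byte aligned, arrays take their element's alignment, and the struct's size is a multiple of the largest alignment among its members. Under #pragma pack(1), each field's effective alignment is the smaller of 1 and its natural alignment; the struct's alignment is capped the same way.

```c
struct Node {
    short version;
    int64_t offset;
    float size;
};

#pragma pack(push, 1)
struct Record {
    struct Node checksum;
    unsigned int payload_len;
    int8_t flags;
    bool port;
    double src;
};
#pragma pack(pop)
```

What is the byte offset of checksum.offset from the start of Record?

8

Node: version at 0 (size 2, align 2) → ends 2; pad 6 to align 8 for offset; offset at 8 (size 8, align 8) → ends 16; size at 16 (size 4, align 4) → ends 20; tail pad 4 to reach multiple of 8; total 24 bytes, alignment 8
checksum at 0 (size 24, align 1) → ends 24
within Node: offset at 8
0 + 8 = 8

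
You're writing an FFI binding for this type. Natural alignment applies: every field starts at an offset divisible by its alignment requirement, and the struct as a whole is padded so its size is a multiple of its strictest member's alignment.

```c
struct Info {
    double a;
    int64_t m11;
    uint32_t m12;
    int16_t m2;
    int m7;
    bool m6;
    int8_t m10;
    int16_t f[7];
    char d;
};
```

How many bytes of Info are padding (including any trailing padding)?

0..8  a  (8B, 8-aligned)
8..16  m11  (8B, 8-aligned)
16..20  m12  (4B, 4-aligned)
20..22  m2  (2B, 2-aligned)
22..24  -- padding (2B)
24..28  m7  (4B, 4-aligned)
28..29  m6  (1B, 1-aligned)
29..30  m10  (1B, 1-aligned)
30..44  f  (14B, 2-aligned)
44..45  d  (1B, 1-aligned)
45..48  -- tail padding (3B)
sizeof = 48, alignof = 8
data bytes 43, size 48 → padding 5

5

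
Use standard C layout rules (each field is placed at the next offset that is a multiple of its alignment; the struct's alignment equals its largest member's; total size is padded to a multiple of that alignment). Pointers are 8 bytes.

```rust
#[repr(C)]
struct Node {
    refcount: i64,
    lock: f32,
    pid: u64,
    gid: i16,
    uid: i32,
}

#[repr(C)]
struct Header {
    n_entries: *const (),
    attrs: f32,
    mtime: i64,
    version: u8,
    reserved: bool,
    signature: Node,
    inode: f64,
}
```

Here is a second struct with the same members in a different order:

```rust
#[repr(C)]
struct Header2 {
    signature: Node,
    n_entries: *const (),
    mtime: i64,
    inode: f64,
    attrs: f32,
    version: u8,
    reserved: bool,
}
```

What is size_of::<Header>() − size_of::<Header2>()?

8

Node: @0: refcount [8B, align 8] → 8; @8: lock [4B, align 4] → 12; +4 pad (align 8); @16: pid [8B, align 8] → 24; @24: gid [2B, align 2] → 26; +2 pad (align 4); @28: uid [4B, align 4] → 32; size 32, align 8
@0: n_entries [8B, align 8] → 8
@8: attrs [4B, align 4] → 12
+4 pad (align 8)
@16: mtime [8B, align 8] → 24
@24: version [1B, align 1] → 25
@25: reserved [1B, align 1] → 26
+6 pad (align 8)
@32: signature [32B, align 8] → 64
@64: inode [8B, align 8] → 72
size 72, align 8
— Header2 —
@0: signature [32B, align 8] → 32
@32: n_entries [8B, align 8] → 40
@40: mtime [8B, align 8] → 48
@48: inode [8B, align 8] → 56
@56: attrs [4B, align 4] → 60
@60: version [1B, align 1] → 61
@61: reserved [1B, align 1] → 62
+2 tail pad (align 8)
size 64, align 8
72 − 64 = 8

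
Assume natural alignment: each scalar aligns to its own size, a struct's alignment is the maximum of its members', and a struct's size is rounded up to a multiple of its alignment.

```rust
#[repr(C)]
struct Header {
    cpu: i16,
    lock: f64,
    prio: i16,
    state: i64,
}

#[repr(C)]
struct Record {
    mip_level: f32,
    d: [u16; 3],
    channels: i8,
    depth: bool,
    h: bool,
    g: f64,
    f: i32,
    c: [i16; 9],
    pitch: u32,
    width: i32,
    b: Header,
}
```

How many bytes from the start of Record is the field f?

24

Header: 0..2  cpu  (2B, 2-aligned); 2..8  -- padding (6B); 8..16  lock  (8B, 8-aligned); 16..18  prio  (2B, 2-aligned); 18..24  -- padding (6B); 24..32  state  (8B, 8-aligned); sizeof = 32, alignof = 8
0..4  mip_level  (4B, 4-aligned)
4..10  d  (6B, 2-aligned)
10..11  channels  (1B, 1-aligned)
11..12  depth  (1B, 1-aligned)
12..13  h  (1B, 1-aligned)
13..16  -- padding (3B)
16..24  g  (8B, 8-aligned)
24..28  f  (4B, 4-aligned)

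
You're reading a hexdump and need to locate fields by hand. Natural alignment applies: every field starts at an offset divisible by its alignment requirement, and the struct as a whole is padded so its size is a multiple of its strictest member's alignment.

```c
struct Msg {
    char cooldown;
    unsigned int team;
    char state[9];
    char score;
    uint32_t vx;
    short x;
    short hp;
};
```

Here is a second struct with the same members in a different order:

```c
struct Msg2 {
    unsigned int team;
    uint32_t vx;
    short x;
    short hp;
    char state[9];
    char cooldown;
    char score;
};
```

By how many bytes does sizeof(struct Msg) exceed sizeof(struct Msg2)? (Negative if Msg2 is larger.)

@0: cooldown [1B, align 1] → 1
+3 pad (align 4)
@4: team [4B, align 4] → 8
@8: state [9B, align 1] → 17
@17: score [1B, align 1] → 18
+2 pad (align 4)
@20: vx [4B, align 4] → 24
@24: x [2B, align 2] → 26
@26: hp [2B, align 2] → 28
size 28, align 4
— Msg2 —
@0: team [4B, align 4] → 4
@4: vx [4B, align 4] → 8
@8: x [2B, align 2] → 10
@10: hp [2B, align 2] → 12
@12: state [9B, align 1] → 21
@21: cooldown [1B, align 1] → 22
@22: score [1B, align 1] → 23
+1 tail pad (align 4)
size 24, align 4
28 − 24 = 4

4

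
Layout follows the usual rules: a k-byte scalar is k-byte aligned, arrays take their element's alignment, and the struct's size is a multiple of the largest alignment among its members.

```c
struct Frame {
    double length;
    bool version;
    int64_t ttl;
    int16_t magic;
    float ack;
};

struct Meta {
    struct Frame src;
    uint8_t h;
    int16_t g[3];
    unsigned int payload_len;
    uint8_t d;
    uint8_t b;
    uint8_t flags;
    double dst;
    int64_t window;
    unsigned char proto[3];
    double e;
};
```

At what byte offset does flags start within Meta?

Frame: 0..8  length  (8B, 8-aligned); 8..9  version  (1B, 1-aligned); 9..16  -- padding (7B); 16..24  ttl  (8B, 8-aligned); 24..26  magic  (2B, 2-aligned); 26..28  -- padding (2B); 28..32  ack  (4B, 4-aligned); sizeof = 32, alignof = 8
0..32  src  (32B, 8-aligned)
32..33  h  (1B, 1-aligned)
33..34  -- padding (1B)
34..40  g  (6B, 2-aligned)
40..44  payload_len  (4B, 4-aligned)
44..45  d  (1B, 1-aligned)
45..46  b  (1B, 1-aligned)
46..47  flags  (1B, 1-aligned)

46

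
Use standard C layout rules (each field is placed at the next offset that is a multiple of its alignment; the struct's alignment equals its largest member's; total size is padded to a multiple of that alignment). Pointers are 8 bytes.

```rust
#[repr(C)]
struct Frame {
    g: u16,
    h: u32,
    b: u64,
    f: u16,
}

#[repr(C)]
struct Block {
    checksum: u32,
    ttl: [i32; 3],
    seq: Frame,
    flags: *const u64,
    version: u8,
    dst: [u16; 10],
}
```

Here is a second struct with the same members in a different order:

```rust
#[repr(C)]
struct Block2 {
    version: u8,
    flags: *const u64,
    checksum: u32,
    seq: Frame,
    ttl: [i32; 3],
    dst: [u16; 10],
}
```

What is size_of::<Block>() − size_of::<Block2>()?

-8

Frame: g at 0 (size 2, align 2) → ends 2; pad 2 to align 4 for h; h at 4 (size 4, align 4) → ends 8; b at 8 (size 8, align 8) → ends 16; f at 16 (size 2, align 2) → ends 18; tail pad 6 to reach multiple of 8; total 24 bytes, alignment 8
checksum at 0 (size 4, align 4) → ends 4
ttl at 4 (size 12, align 4) → ends 16
seq at 16 (size 24, align 8) → ends 40
flags at 40 (size 8, align 8) → ends 48
version at 48 (size 1, align 1) → ends 49
pad 1 to align 2 for dst
dst at 50 (size 20, align 2) → ends 70
tail pad 2 to reach multiple of 8
total 72 bytes, alignment 8
— Block2 —
version at 0 (size 1, align 1) → ends 1
pad 7 to align 8 for flags
flags at 8 (size 8, align 8) → ends 16
checksum at 16 (size 4, align 4) → ends 20
pad 4 to align 8 for seq
seq at 24 (size 24, align 8) → ends 48
ttl at 48 (size 12, align 4) → ends 60
dst at 60 (size 20, align 2) → ends 80
total 80 bytes, alignment 8
72 − 80 = -8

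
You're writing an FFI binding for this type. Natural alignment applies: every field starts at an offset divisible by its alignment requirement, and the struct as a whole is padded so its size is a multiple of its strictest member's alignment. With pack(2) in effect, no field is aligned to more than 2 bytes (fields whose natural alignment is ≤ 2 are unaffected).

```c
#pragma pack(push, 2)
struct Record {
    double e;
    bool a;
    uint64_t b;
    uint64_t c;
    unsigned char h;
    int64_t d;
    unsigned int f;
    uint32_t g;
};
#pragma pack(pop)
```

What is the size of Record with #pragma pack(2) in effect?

e at 0 (size 8, align 2) → ends 8
a at 8 (size 1, align 1) → ends 9
pad 1 to align 2 for b
b at 10 (size 8, align 2) → ends 18
c at 18 (size 8, align 2) → ends 26
h at 26 (size 1, align 1) → ends 27
pad 1 to align 2 for d
d at 28 (size 8, align 2) → ends 36
f at 36 (size 4, align 2) → ends 40
g at 40 (size 4, align 2) → ends 44
total 44 bytes, alignment 2

44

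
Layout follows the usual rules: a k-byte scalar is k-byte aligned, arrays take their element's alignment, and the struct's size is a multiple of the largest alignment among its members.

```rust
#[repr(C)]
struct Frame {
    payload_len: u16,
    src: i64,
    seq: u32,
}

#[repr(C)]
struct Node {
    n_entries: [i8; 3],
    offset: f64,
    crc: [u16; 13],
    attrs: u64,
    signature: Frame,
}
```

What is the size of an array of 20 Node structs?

1600

Frame: payload_len at 0 (size 2, align 2) → ends 2; pad 6 to align 8 for src; src at 8 (size 8, align 8) → ends 16; seq at 16 (size 4, align 4) → ends 20; tail pad 4 to reach multiple of 8; total 24 bytes, alignment 8
n_entries at 0 (size 3, align 1) → ends 3
pad 5 to align 8 for offset
offset at 8 (size 8, align 8) → ends 16
crc at 16 (size 26, align 2) → ends 42
pad 6 to align 8 for attrs
attrs at 48 (size 8, align 8) → ends 56
signature at 56 (size 24, align 8) → ends 80
total 80 bytes, alignment 8
array of 20: 20 × 80 = 1600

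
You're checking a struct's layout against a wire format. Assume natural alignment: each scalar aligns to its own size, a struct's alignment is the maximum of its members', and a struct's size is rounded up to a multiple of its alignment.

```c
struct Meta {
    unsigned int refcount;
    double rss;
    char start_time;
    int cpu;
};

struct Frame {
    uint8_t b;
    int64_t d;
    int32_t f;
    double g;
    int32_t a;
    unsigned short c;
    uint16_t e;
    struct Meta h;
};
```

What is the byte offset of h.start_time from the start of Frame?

Meta: 0..4  refcount  (4B, 4-aligned); 4..8  -- padding (4B); 8..16  rss  (8B, 8-aligned); 16..17  start_time  (1B, 1-aligned); 17..20  -- padding (3B); 20..24  cpu  (4B, 4-aligned); sizeof = 24, alignof = 8
0..1  b  (1B, 1-aligned)
1..8  -- padding (7B)
8..16  d  (8B, 8-aligned)
16..20  f  (4B, 4-aligned)
20..24  -- padding (4B)
24..32  g  (8B, 8-aligned)
32..36  a  (4B, 4-aligned)
36..38  c  (2B, 2-aligned)
38..40  e  (2B, 2-aligned)
40..64  h  (24B, 8-aligned)
within Meta: start_time at 16
40 + 16 = 56

56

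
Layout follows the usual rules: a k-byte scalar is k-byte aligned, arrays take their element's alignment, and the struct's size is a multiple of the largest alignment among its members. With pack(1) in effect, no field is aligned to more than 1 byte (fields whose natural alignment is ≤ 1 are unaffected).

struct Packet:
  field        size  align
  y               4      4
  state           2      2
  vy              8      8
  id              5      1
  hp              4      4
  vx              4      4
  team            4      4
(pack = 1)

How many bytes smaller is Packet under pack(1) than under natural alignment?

9

natural layout:
  0..4  y  (4B, 4-aligned)
  4..6  state  (2B, 2-aligned)
  6..8  -- padding (2B)
  8..16  vy  (8B, 8-aligned)
  16..21  id  (5B, 1-aligned)
  21..24  -- padding (3B)
  24..28  hp  (4B, 4-aligned)
  28..32  vx  (4B, 4-aligned)
  32..36  team  (4B, 4-aligned)
  36..40  -- tail padding (4B)
  sizeof = 40, alignof = 8
packed(1) layout:
  0..4  y  (4B, 1-aligned)
  4..6  state  (2B, 1-aligned)
  6..14  vy  (8B, 1-aligned)
  14..19  id  (5B, 1-aligned)
  19..23  hp  (4B, 1-aligned)
  23..27  vx  (4B, 1-aligned)
  27..31  team  (4B, 1-aligned)
  sizeof = 31, alignof = 1
40 − 31 = 9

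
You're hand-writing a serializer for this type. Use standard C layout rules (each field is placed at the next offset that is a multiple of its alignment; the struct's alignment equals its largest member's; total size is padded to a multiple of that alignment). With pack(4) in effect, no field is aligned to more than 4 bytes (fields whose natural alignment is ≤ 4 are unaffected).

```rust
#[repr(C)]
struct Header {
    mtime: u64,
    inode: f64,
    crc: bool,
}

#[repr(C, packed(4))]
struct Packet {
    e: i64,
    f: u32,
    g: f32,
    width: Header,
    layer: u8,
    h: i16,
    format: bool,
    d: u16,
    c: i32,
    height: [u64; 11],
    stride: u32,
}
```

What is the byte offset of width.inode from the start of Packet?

Header: mtime at 0 (size 8, align 8) → ends 8; inode at 8 (size 8, align 8) → ends 16; crc at 16 (size 1, align 1) → ends 17; tail pad 7 to reach multiple of 8; total 24 bytes, alignment 8
e at 0 (size 8, align 4) → ends 8
f at 8 (size 4, align 4) → ends 12
g at 12 (size 4, align 4) → ends 16
width at 16 (size 24, align 4) → ends 40
within Header: inode at 8
16 + 8 = 24

24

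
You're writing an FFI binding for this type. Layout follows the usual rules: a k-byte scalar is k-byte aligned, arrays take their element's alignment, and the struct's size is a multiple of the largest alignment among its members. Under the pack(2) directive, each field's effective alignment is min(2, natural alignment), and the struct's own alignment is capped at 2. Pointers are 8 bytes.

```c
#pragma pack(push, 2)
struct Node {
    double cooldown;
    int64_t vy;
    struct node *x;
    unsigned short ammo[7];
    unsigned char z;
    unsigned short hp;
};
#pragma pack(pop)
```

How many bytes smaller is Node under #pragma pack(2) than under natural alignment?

natural layout:
  0..8  cooldown  (8B, 8-aligned)
  8..16  vy  (8B, 8-aligned)
  16..24  x  (8B, 8-aligned)
  24..38  ammo  (14B, 2-aligned)
  38..39  z  (1B, 1-aligned)
  39..40  -- padding (1B)
  40..42  hp  (2B, 2-aligned)
  42..48  -- tail padding (6B)
  sizeof = 48, alignof = 8
packed(2) layout:
  0..8  cooldown  (8B, 2-aligned)
  8..16  vy  (8B, 2-aligned)
  16..24  x  (8B, 2-aligned)
  24..38  ammo  (14B, 2-aligned)
  38..39  z  (1B, 1-aligned)
  39..40  -- padding (1B)
  40..42  hp  (2B, 2-aligned)
  sizeof = 42, alignof = 2
48 − 42 = 6

6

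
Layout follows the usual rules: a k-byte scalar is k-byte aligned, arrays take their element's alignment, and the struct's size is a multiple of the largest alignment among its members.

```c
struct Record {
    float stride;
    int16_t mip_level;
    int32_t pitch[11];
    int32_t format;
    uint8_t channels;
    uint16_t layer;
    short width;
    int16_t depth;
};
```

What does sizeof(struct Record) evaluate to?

0..4  stride  (4B, 4-aligned)
4..6  mip_level  (2B, 2-aligned)
6..8  -- padding (2B)
8..52  pitch  (44B, 4-aligned)
52..56  format  (4B, 4-aligned)
56..57  channels  (1B, 1-aligned)
57..58  -- padding (1B)
58..60  layer  (2B, 2-aligned)
60..62  width  (2B, 2-aligned)
62..64  depth  (2B, 2-aligned)
sizeof = 64, alignof = 4

64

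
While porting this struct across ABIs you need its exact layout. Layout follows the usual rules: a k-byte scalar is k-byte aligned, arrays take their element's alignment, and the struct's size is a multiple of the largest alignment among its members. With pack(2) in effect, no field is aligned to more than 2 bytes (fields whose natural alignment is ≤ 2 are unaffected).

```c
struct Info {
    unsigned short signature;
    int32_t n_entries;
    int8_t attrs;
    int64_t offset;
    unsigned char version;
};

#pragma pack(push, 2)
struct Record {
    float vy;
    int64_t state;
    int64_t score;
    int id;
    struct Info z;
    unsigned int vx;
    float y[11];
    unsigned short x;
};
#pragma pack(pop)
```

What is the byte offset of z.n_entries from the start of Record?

Info: signature at 0 (size 2, align 2) → ends 2; pad 2 to align 4 for n_entries; n_entries at 4 (size 4, align 4) → ends 8; attrs at 8 (size 1, align 1) → ends 9; pad 7 to align 8 for offset; offset at 16 (size 8, align 8) → ends 24; version at 24 (size 1, align 1) → ends 25; tail pad 7 to reach multiple of 8; total 32 bytes, alignment 8
vy at 0 (size 4, align 2) → ends 4
state at 4 (size 8, align 2) → ends 12
score at 12 (size 8, align 2) → ends 20
id at 20 (size 4, align 2) → ends 24
z at 24 (size 32, align 2) → ends 56
within Info: n_entries at 4
24 + 4 = 28

28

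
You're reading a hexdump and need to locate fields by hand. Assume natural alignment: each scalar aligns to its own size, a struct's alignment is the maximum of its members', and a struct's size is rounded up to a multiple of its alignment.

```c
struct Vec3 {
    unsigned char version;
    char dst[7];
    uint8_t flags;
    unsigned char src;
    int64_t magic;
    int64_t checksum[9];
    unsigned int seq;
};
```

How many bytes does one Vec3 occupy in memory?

0..1  version  (1B, 1-aligned)
1..8  dst  (7B, 1-aligned)
8..9  flags  (1B, 1-aligned)
9..10  src  (1B, 1-aligned)
10..16  -- padding (6B)
16..24  magic  (8B, 8-aligned)
24..96  checksum  (72B, 8-aligned)
96..100  seq  (4B, 4-aligned)
100..104  -- tail padding (4B)
sizeof = 104, alignof = 8

104 bytes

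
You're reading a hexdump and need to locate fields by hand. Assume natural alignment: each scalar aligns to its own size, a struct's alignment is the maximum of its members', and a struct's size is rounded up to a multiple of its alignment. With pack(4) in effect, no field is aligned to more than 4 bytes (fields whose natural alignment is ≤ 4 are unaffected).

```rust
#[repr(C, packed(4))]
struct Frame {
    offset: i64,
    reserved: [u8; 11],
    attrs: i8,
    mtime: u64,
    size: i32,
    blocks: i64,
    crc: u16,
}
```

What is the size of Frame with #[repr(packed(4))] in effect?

44

offset at 0 (size 8, align 4) → ends 8
reserved at 8 (size 11, align 1) → ends 19
attrs at 19 (size 1, align 1) → ends 20
mtime at 20 (size 8, align 4) → ends 28
size at 28 (size 4, align 4) → ends 32
blocks at 32 (size 8, align 4) → ends 40
crc at 40 (size 2, align 2) → ends 42
tail pad 2 to reach multiple of 4
total 44 bytes, alignment 4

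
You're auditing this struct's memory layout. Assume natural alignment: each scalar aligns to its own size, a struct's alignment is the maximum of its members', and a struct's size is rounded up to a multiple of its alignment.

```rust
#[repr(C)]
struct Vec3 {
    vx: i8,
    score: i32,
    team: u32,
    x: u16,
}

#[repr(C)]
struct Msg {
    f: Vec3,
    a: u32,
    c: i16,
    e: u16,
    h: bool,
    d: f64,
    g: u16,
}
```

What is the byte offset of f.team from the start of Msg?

8

Vec3: 0..1  vx  (1B, 1-aligned); 1..4  -- padding (3B); 4..8  score  (4B, 4-aligned); 8..12  team  (4B, 4-aligned); 12..14  x  (2B, 2-aligned); 14..16  -- tail padding (2B); sizeof = 16, alignof = 4
0..16  f  (16B, 4-aligned)
within Vec3: team at 8
0 + 8 = 8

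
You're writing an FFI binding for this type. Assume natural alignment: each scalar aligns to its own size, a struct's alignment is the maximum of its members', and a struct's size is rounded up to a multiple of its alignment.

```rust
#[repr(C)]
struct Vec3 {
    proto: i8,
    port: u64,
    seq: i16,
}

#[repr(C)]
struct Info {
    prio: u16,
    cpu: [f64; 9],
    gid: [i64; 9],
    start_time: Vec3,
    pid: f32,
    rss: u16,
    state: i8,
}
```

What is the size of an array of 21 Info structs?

Vec3: @0: proto [1B, align 1] → 1; +7 pad (align 8); @8: port [8B, align 8] → 16; @16: seq [2B, align 2] → 18; +6 tail pad (align 8); size 24, align 8
@0: prio [2B, align 2] → 2
+6 pad (align 8)
@8: cpu [72B, align 8] → 80
@80: gid [72B, align 8] → 152
@152: start_time [24B, align 8] → 176
@176: pid [4B, align 4] → 180
@180: rss [2B, align 2] → 182
@182: state [1B, align 1] → 183
+1 tail pad (align 8)
size 184, align 8
array of 21: 21 × 184 = 3864

3864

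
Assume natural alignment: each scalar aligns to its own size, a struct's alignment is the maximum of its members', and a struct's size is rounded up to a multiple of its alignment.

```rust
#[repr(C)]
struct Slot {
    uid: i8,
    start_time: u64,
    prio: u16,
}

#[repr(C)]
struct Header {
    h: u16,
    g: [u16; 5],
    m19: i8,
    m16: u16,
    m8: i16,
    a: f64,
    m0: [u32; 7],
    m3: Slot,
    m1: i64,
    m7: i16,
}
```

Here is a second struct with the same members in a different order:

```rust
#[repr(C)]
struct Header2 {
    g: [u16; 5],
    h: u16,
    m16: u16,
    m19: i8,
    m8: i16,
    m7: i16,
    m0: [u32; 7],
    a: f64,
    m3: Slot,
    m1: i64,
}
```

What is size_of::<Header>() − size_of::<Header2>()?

16

Slot: 0..1  uid  (1B, 1-aligned); 1..8  -- padding (7B); 8..16  start_time  (8B, 8-aligned); 16..18  prio  (2B, 2-aligned); 18..24  -- tail padding (6B); sizeof = 24, alignof = 8
0..2  h  (2B, 2-aligned)
2..12  g  (10B, 2-aligned)
12..13  m19  (1B, 1-aligned)
13..14  -- padding (1B)
14..16  m16  (2B, 2-aligned)
16..18  m8  (2B, 2-aligned)
18..24  -- padding (6B)
24..32  a  (8B, 8-aligned)
32..60  m0  (28B, 4-aligned)
60..64  -- padding (4B)
64..88  m3  (24B, 8-aligned)
88..96  m1  (8B, 8-aligned)
96..98  m7  (2B, 2-aligned)
98..104  -- tail padding (6B)
sizeof = 104, alignof = 8
— Header2 —
0..10  g  (10B, 2-aligned)
10..12  h  (2B, 2-aligned)
12..14  m16  (2B, 2-aligned)
14..15  m19  (1B, 1-aligned)
15..16  -- padding (1B)
16..18  m8  (2B, 2-aligned)
18..20  m7  (2B, 2-aligned)
20..48  m0  (28B, 4-aligned)
48..56  a  (8B, 8-aligned)
56..80  m3  (24B, 8-aligned)
80..88  m1  (8B, 8-aligned)
sizeof = 88, alignof = 8
104 − 88 = 16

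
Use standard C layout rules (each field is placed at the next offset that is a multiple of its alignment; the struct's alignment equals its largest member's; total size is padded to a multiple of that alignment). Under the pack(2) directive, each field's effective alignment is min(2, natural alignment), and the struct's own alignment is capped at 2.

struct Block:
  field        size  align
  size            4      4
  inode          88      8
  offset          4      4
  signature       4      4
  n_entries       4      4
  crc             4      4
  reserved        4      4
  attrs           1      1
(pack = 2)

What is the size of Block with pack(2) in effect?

114

@0: size [4B, align 2] → 4
@4: inode [88B, align 2] → 92
@92: offset [4B, align 2] → 96
@96: signature [4B, align 2] → 100
@100: n_entries [4B, align 2] → 104
@104: crc [4B, align 2] → 108
@108: reserved [4B, align 2] → 112
@112: attrs [1B, align 1] → 113
+1 tail pad (align 2)
size 114, align 2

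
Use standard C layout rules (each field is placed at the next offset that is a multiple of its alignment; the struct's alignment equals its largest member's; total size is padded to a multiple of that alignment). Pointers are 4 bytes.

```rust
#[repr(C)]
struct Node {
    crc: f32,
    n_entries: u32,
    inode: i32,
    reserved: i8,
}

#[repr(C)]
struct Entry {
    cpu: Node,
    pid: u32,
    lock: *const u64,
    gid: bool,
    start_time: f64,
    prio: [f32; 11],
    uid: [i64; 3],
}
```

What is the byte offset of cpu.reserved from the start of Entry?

Node: 0..4  crc  (4B, 4-aligned); 4..8  n_entries  (4B, 4-aligned); 8..12  inode  (4B, 4-aligned); 12..13  reserved  (1B, 1-aligned); 13..16  -- tail padding (3B); sizeof = 16, alignof = 4
0..16  cpu  (16B, 4-aligned)
within Node: reserved at 12
0 + 12 = 12

12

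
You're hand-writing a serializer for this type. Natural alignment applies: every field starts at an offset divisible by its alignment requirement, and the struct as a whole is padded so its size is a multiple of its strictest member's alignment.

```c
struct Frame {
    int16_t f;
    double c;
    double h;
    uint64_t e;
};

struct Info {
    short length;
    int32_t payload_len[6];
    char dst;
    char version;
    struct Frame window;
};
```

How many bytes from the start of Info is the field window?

Frame: @0: f [2B, align 2] → 2; +6 pad (align 8); @8: c [8B, align 8] → 16; @16: h [8B, align 8] → 24; @24: e [8B, align 8] → 32; size 32, align 8
@0: length [2B, align 2] → 2
+2 pad (align 4)
@4: payload_len [24B, align 4] → 28
@28: dst [1B, align 1] → 29
@29: version [1B, align 1] → 30
+2 pad (align 8)
@32: window [32B, align 8] → 64

32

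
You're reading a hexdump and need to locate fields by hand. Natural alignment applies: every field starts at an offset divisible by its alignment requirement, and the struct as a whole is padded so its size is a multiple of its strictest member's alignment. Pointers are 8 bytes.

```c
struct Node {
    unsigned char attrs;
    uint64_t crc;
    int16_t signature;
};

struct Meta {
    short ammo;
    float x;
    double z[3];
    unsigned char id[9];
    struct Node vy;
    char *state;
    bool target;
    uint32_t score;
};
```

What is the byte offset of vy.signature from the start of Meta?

64

Node: attrs at 0 (size 1, align 1) → ends 1; pad 7 to align 8 for crc; crc at 8 (size 8, align 8) → ends 16; signature at 16 (size 2, align 2) → ends 18; tail pad 6 to reach multiple of 8; total 24 bytes, alignment 8
ammo at 0 (size 2, align 2) → ends 2
pad 2 to align 4 for x
x at 4 (size 4, align 4) → ends 8
z at 8 (size 24, align 8) → ends 32
id at 32 (size 9, align 1) → ends 41
pad 7 to align 8 for vy
vy at 48 (size 24, align 8) → ends 72
within Node: signature at 16
48 + 16 = 64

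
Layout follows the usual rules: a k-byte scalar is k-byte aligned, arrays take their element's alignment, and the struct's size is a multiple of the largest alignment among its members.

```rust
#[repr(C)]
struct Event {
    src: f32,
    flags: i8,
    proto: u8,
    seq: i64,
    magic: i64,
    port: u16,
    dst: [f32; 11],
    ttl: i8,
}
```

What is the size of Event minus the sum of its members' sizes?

0..4  src  (4B, 4-aligned)
4..5  flags  (1B, 1-aligned)
5..6  proto  (1B, 1-aligned)
6..8  -- padding (2B)
8..16  seq  (8B, 8-aligned)
16..24  magic  (8B, 8-aligned)
24..26  port  (2B, 2-aligned)
26..28  -- padding (2B)
28..72  dst  (44B, 4-aligned)
72..73  ttl  (1B, 1-aligned)
73..80  -- tail padding (7B)
sizeof = 80, alignof = 8
data bytes 69, size 80 → padding 11

11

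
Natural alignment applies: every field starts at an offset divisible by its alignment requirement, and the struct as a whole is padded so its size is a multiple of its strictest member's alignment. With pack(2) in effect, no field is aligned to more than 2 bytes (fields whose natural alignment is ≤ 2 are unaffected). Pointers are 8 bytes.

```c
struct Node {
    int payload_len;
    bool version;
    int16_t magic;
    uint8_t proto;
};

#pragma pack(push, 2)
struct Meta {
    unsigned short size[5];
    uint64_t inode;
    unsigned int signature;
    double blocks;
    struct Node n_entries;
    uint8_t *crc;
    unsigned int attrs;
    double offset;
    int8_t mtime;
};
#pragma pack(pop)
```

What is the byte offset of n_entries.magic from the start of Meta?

Node: @0: payload_len [4B, align 4] → 4; @4: version [1B, align 1] → 5; +1 pad (align 2); @6: magic [2B, align 2] → 8; @8: proto [1B, align 1] → 9; +3 tail pad (align 4); size 12, align 4
@0: size [10B, align 2] → 10
@10: inode [8B, align 2] → 18
@18: signature [4B, align 2] → 22
@22: blocks [8B, align 2] → 30
@30: n_entries [12B, align 2] → 42
within Node: magic at 6
30 + 6 = 36

36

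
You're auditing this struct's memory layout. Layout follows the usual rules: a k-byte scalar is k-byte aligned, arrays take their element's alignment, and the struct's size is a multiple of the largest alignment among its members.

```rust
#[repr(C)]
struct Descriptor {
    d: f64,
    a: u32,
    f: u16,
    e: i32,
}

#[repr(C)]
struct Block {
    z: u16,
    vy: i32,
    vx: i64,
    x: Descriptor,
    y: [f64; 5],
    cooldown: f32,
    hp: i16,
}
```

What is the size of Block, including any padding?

88 bytes

Descriptor: 0..8  d  (8B, 8-aligned); 8..12  a  (4B, 4-aligned); 12..14  f  (2B, 2-aligned); 14..16  -- padding (2B); 16..20  e  (4B, 4-aligned); 20..24  -- tail padding (4B); sizeof = 24, alignof = 8
0..2  z  (2B, 2-aligned)
2..4  -- padding (2B)
4..8  vy  (4B, 4-aligned)
8..16  vx  (8B, 8-aligned)
16..40  x  (24B, 8-aligned)
40..80  y  (40B, 8-aligned)
80..84  cooldown  (4B, 4-aligned)
84..86  hp  (2B, 2-aligned)
86..88  -- tail padding (2B)
sizeof = 88, alignof = 8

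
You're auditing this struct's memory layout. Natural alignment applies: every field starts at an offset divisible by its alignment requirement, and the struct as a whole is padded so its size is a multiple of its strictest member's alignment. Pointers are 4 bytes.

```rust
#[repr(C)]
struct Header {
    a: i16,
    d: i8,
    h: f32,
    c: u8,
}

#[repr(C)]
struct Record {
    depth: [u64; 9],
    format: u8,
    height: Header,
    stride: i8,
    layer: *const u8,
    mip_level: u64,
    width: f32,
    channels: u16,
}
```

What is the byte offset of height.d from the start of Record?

Header: 0..2  a  (2B, 2-aligned); 2..3  d  (1B, 1-aligned); 3..4  -- padding (1B); 4..8  h  (4B, 4-aligned); 8..9  c  (1B, 1-aligned); 9..12  -- tail padding (3B); sizeof = 12, alignof = 4
0..72  depth  (72B, 8-aligned)
72..73  format  (1B, 1-aligned)
73..76  -- padding (3B)
76..88  height  (12B, 4-aligned)
within Header: d at 2
76 + 2 = 78

78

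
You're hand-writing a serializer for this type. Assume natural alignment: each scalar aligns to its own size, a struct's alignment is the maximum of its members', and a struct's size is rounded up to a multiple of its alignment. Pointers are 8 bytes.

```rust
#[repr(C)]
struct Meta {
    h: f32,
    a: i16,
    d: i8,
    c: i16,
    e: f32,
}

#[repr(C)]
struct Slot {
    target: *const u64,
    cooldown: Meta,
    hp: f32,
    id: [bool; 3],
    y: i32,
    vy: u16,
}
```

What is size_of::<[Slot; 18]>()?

720

Meta: h at 0 (size 4, align 4) → ends 4; a at 4 (size 2, align 2) → ends 6; d at 6 (size 1, align 1) → ends 7; pad 1 to align 2 for c; c at 8 (size 2, align 2) → ends 10; pad 2 to align 4 for e; e at 12 (size 4, align 4) → ends 16; total 16 bytes, alignment 4
target at 0 (size 8, align 8) → ends 8
cooldown at 8 (size 16, align 4) → ends 24
hp at 24 (size 4, align 4) → ends 28
id at 28 (size 3, align 1) → ends 31
pad 1 to align 4 for y
y at 32 (size 4, align 4) → ends 36
vy at 36 (size 2, align 2) → ends 38
tail pad 2 to reach multiple of 8
total 40 bytes, alignment 8
array of 18: 18 × 40 = 720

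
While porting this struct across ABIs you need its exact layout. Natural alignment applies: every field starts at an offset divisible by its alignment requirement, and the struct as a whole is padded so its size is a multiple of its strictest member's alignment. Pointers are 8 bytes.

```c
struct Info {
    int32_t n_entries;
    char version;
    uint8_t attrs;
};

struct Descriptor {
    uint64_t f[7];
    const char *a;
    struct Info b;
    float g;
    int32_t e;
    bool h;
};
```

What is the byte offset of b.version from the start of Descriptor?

68

Info: n_entries at 0 (size 4, align 4) → ends 4; version at 4 (size 1, align 1) → ends 5; attrs at 5 (size 1, align 1) → ends 6; tail pad 2 to reach multiple of 4; total 8 bytes, alignment 4
f at 0 (size 56, align 8) → ends 56
a at 56 (size 8, align 8) → ends 64
b at 64 (size 8, align 4) → ends 72
within Info: version at 4
64 + 4 = 68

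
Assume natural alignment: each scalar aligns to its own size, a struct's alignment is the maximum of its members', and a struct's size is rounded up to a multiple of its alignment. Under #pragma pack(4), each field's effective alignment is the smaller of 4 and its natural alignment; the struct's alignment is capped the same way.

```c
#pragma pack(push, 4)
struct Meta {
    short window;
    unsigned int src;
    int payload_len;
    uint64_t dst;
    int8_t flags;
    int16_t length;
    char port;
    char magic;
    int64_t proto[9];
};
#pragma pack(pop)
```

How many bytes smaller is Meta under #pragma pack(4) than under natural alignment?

4

natural layout:
  0..2  window  (2B, 2-aligned)
  2..4  -- padding (2B)
  4..8  src  (4B, 4-aligned)
  8..12  payload_len  (4B, 4-aligned)
  12..16  -- padding (4B)
  16..24  dst  (8B, 8-aligned)
  24..25  flags  (1B, 1-aligned)
  25..26  -- padding (1B)
  26..28  length  (2B, 2-aligned)
  28..29  port  (1B, 1-aligned)
  29..30  magic  (1B, 1-aligned)
  30..32  -- padding (2B)
  32..104  proto  (72B, 8-aligned)
  sizeof = 104, alignof = 8
packed(4) layout:
  0..2  window  (2B, 2-aligned)
  2..4  -- padding (2B)
  4..8  src  (4B, 4-aligned)
  8..12  payload_len  (4B, 4-aligned)
  12..20  dst  (8B, 4-aligned)
  20..21  flags  (1B, 1-aligned)
  21..22  -- padding (1B)
  22..24  length  (2B, 2-aligned)
  24..25  port  (1B, 1-aligned)
  25..26  magic  (1B, 1-aligned)
  26..28  -- padding (2B)
  28..100  proto  (72B, 4-aligned)
  sizeof = 100, alignof = 4
104 − 100 = 4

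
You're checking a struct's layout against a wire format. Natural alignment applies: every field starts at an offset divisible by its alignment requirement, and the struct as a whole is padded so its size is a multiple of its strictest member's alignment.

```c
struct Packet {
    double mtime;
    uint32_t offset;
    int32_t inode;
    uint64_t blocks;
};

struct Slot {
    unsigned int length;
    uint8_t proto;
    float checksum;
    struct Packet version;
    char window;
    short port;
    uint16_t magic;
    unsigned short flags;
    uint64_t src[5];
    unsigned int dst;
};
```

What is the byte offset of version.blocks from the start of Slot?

Packet: mtime at 0 (size 8, align 8) → ends 8; offset at 8 (size 4, align 4) → ends 12; inode at 12 (size 4, align 4) → ends 16; blocks at 16 (size 8, align 8) → ends 24; total 24 bytes, alignment 8
length at 0 (size 4, align 4) → ends 4
proto at 4 (size 1, align 1) → ends 5
pad 3 to align 4 for checksum
checksum at 8 (size 4, align 4) → ends 12
pad 4 to align 8 for version
version at 16 (size 24, align 8) → ends 40
within Packet: blocks at 16
16 + 16 = 32

32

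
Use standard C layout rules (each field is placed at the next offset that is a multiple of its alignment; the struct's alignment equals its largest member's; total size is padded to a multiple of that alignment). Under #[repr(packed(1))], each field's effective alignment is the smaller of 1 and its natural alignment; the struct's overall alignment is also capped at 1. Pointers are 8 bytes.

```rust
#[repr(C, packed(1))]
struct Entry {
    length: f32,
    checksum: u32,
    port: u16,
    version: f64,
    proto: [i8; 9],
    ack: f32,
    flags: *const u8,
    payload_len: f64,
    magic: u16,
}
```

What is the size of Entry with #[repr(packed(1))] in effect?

49

@0: length [4B, align 1] → 4
@4: checksum [4B, align 1] → 8
@8: port [2B, align 1] → 10
@10: version [8B, align 1] → 18
@18: proto [9B, align 1] → 27
@27: ack [4B, align 1] → 31
@31: flags [8B, align 1] → 39
@39: payload_len [8B, align 1] → 47
@47: magic [2B, align 1] → 49
size 49, align 1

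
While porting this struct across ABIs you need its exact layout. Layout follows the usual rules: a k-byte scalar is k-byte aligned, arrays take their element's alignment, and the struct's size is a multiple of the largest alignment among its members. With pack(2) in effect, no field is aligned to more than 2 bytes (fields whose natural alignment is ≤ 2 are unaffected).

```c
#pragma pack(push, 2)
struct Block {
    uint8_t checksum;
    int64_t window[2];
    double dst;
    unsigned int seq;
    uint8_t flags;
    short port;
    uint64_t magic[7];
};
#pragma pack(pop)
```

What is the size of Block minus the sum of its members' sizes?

2

0..1  checksum  (1B, 1-aligned)
1..2  -- padding (1B)
2..18  window  (16B, 2-aligned)
18..26  dst  (8B, 2-aligned)
26..30  seq  (4B, 2-aligned)
30..31  flags  (1B, 1-aligned)
31..32  -- padding (1B)
32..34  port  (2B, 2-aligned)
34..90  magic  (56B, 2-aligned)
sizeof = 90, alignof = 2
data bytes 88, size 90 → padding 2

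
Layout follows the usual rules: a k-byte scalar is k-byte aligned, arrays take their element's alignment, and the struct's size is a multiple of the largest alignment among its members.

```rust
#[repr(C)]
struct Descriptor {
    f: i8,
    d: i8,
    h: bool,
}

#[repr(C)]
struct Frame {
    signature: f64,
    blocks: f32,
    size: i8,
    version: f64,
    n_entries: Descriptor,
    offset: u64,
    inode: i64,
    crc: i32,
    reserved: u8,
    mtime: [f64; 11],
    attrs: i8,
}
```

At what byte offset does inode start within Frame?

Descriptor: @0: f [1B, align 1] → 1; @1: d [1B, align 1] → 2; @2: h [1B, align 1] → 3; size 3, align 1
@0: signature [8B, align 8] → 8
@8: blocks [4B, align 4] → 12
@12: size [1B, align 1] → 13
+3 pad (align 8)
@16: version [8B, align 8] → 24
@24: n_entries [3B, align 1] → 27
+5 pad (align 8)
@32: offset [8B, align 8] → 40
@40: inode [8B, align 8] → 48

40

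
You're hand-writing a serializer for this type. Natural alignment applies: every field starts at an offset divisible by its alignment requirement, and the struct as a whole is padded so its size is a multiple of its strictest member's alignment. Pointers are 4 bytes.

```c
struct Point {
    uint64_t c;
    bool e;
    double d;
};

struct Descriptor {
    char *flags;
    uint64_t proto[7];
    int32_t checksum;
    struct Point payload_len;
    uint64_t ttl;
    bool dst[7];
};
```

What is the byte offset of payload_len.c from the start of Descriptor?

Point: c at 0 (size 8, align 8) → ends 8; e at 8 (size 1, align 1) → ends 9; pad 7 to align 8 for d; d at 16 (size 8, align 8) → ends 24; total 24 bytes, alignment 8
flags at 0 (size 4, align 4) → ends 4
pad 4 to align 8 for proto
proto at 8 (size 56, align 8) → ends 64
checksum at 64 (size 4, align 4) → ends 68
pad 4 to align 8 for payload_len
payload_len at 72 (size 24, align 8) → ends 96
within Point: c at 0
72 + 0 = 72

72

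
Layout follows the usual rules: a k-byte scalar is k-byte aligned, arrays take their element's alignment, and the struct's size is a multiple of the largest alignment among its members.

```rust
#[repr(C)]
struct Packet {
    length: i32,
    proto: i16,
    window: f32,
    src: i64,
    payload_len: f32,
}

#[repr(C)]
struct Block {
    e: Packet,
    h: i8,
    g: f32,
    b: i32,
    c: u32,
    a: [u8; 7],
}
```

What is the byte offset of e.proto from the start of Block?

Packet: length at 0 (size 4, align 4) → ends 4; proto at 4 (size 2, align 2) → ends 6; pad 2 to align 4 for window; window at 8 (size 4, align 4) → ends 12; pad 4 to align 8 for src; src at 16 (size 8, align 8) → ends 24; payload_len at 24 (size 4, align 4) → ends 28; tail pad 4 to reach multiple of 8; total 32 bytes, alignment 8
e at 0 (size 32, align 8) → ends 32
within Packet: proto at 4
0 + 4 = 4

4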